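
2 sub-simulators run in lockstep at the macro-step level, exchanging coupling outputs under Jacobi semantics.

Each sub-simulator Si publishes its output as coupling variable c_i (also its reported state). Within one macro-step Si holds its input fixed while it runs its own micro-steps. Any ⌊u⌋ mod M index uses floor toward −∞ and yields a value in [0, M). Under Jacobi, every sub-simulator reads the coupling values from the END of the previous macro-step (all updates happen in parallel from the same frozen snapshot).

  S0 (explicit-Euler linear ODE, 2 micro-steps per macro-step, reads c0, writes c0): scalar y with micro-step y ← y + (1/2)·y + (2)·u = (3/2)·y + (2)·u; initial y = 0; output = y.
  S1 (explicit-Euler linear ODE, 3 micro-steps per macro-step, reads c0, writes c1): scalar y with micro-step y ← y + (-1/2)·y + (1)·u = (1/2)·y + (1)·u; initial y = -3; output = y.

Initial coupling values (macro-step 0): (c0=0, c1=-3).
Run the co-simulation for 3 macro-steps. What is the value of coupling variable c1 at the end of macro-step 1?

c1 at macro-step 1 = -3/8

macro 1: S0 reads c0=0 → after 2×micro: 0; S1 reads c0=0 → after 3×micro: -3/8 ⇒ (c0=0, c1=-3/8)
macro 2: S0 reads c0=0 → after 2×micro: 0; S1 reads c0=0 → after 3×micro: -3/64 ⇒ (c0=0, c1=-3/64)
macro 3: S0 reads c0=0 → after 2×micro: 0; S1 reads c0=0 → after 3×micro: -3/512 ⇒ (c0=0, c1=-3/512)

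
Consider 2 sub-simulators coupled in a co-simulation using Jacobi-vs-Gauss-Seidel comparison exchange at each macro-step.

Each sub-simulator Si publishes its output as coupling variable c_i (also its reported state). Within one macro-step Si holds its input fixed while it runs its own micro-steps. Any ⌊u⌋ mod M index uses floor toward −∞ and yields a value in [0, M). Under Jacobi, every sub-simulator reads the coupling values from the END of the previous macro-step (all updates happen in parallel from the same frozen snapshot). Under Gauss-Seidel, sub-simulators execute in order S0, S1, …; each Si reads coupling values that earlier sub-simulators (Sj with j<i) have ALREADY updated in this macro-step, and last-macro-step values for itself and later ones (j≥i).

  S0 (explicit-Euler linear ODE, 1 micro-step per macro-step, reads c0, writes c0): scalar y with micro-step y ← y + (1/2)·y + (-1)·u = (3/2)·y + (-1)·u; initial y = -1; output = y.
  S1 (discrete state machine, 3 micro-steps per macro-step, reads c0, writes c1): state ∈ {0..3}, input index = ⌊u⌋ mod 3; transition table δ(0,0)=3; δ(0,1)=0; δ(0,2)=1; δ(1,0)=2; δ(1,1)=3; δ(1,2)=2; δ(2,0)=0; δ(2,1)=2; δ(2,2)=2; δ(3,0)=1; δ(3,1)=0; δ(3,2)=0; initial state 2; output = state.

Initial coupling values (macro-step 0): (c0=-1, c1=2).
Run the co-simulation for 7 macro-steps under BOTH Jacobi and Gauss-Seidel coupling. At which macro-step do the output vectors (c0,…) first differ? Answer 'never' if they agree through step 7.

first divergence at macro-step: never

[Jacobi] macro 1: S0 reads c0=-1 → after 1×micro: -1/2; S1 reads c0=-1 → after 3×micro: 2 ⇒ (c0=-1/2, c1=2)
[Jacobi] macro 2: S0 reads c0=-1/2 → after 1×micro: -1/4; S1 reads c0=-1/2 → after 3×micro: 2 ⇒ (c0=-1/4, c1=2)
[Jacobi] macro 3: S0 reads c0=-1/4 → after 1×micro: -1/8; S1 reads c0=-1/4 → after 3×micro: 2 ⇒ (c0=-1/8, c1=2)
[Jacobi] macro 4: S0 reads c0=-1/8 → after 1×micro: -1/16; S1 reads c0=-1/8 → after 3×micro: 2 ⇒ (c0=-1/16, c1=2)
[Jacobi] macro 5: S0 reads c0=-1/16 → after 1×micro: -1/32; S1 reads c0=-1/16 → after 3×micro: 2 ⇒ (c0=-1/32, c1=2)
[Jacobi] macro 6: S0 reads c0=-1/32 → after 1×micro: -1/64; S1 reads c0=-1/32 → after 3×micro: 2 ⇒ (c0=-1/64, c1=2)
[Jacobi] macro 7: S0 reads c0=-1/64 → after 1×micro: -1/128; S1 reads c0=-1/64 → after 3×micro: 2 ⇒ (c0=-1/128, c1=2)
[Gauss-Seidel] macro 1: S0 reads c0=-1 → after 1×micro: -1/2; S1 reads c0=-1/2 → after 3×micro: 2 ⇒ (c0=-1/2, c1=2)
[Gauss-Seidel] macro 2: S0 reads c0=-1/2 → after 1×micro: -1/4; S1 reads c0=-1/4 → after 3×micro: 2 ⇒ (c0=-1/4, c1=2)
[Gauss-Seidel] macro 3: S0 reads c0=-1/4 → after 1×micro: -1/8; S1 reads c0=-1/8 → after 3×micro: 2 ⇒ (c0=-1/8, c1=2)
[Gauss-Seidel] macro 4: S0 reads c0=-1/8 → after 1×micro: -1/16; S1 reads c0=-1/16 → after 3×micro: 2 ⇒ (c0=-1/16, c1=2)
[Gauss-Seidel] macro 5: S0 reads c0=-1/16 → after 1×micro: -1/32; S1 reads c0=-1/32 → after 3×micro: 2 ⇒ (c0=-1/32, c1=2)
[Gauss-Seidel] macro 6: S0 reads c0=-1/32 → after 1×micro: -1/64; S1 reads c0=-1/64 → after 3×micro: 2 ⇒ (c0=-1/64, c1=2)
[Gauss-Seidel] macro 7: S0 reads c0=-1/64 → after 1×micro: -1/128; S1 reads c0=-1/128 → after 3×micro: 2 ⇒ (c0=-1/128, c1=2)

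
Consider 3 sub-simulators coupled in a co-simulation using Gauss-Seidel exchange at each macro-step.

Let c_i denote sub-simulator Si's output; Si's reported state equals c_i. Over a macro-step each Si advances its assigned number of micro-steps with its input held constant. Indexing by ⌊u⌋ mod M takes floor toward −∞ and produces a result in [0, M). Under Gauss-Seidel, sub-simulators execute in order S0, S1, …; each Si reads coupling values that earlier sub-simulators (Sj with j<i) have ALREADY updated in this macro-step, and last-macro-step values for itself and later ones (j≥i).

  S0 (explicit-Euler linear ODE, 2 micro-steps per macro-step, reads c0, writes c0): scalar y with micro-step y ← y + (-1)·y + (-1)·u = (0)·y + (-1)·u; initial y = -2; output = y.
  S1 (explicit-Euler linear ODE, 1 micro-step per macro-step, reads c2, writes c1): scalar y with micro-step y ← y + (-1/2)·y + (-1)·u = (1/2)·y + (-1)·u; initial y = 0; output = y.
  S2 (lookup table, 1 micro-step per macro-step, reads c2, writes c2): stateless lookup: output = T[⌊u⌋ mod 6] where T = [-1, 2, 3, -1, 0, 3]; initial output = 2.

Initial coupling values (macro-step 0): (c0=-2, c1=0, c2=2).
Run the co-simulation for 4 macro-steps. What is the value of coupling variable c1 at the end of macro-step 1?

c1 at macro-step 1 = -2

macro 1: S0 reads c0=-2 → after 2×micro: 2; S1 reads c2=2 → after 1×micro: -2; S2 reads c2=2 → after 1×micro: 3 ⇒ (c0=2, c1=-2, c2=3)
macro 2: S0 reads c0=2 → after 2×micro: -2; S1 reads c2=3 → after 1×micro: -4; S2 reads c2=3 → after 1×micro: -1 ⇒ (c0=-2, c1=-4, c2=-1)
macro 3: S0 reads c0=-2 → after 2×micro: 2; S1 reads c2=-1 → after 1×micro: -1; S2 reads c2=-1 → after 1×micro: 3 ⇒ (c0=2, c1=-1, c2=3)
macro 4: S0 reads c0=2 → after 2×micro: -2; S1 reads c2=3 → after 1×micro: -7/2; S2 reads c2=3 → after 1×micro: -1 ⇒ (c0=-2, c1=-7/2, c2=-1)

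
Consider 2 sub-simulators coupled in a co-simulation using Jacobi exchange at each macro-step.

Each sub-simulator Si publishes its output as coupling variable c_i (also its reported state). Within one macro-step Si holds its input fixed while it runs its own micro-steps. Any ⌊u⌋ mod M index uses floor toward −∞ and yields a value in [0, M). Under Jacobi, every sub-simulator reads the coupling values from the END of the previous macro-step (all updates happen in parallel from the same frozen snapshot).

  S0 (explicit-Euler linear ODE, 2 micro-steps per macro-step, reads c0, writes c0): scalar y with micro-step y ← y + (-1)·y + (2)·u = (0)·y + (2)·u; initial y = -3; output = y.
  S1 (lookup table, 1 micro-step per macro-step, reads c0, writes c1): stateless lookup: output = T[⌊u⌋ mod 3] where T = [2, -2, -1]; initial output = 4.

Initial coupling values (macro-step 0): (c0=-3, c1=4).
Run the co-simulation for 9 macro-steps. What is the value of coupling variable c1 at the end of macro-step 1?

macro 1: S0 reads c0=-3 → after 2×micro: -6; S1 reads c0=-3 → after 1×micro: 2 ⇒ (c0=-6, c1=2)
macro 2: S0 reads c0=-6 → after 2×micro: -12; S1 reads c0=-6 → after 1×micro: 2 ⇒ (c0=-12, c1=2)
macro 3: S0 reads c0=-12 → after 2×micro: -24; S1 reads c0=-12 → after 1×micro: 2 ⇒ (c0=-24, c1=2)
macro 4: S0 reads c0=-24 → after 2×micro: -48; S1 reads c0=-24 → after 1×micro: 2 ⇒ (c0=-48, c1=2)
macro 5: S0 reads c0=-48 → after 2×micro: -96; S1 reads c0=-48 → after 1×micro: 2 ⇒ (c0=-96, c1=2)
macro 6: S0 reads c0=-96 → after 2×micro: -192; S1 reads c0=-96 → after 1×micro: 2 ⇒ (c0=-192, c1=2)
macro 7: S0 reads c0=-192 → after 2×micro: -384; S1 reads c0=-192 → after 1×micro: 2 ⇒ (c0=-384, c1=2)
macro 8: S0 reads c0=-384 → after 2×micro: -768; S1 reads c0=-384 → after 1×micro: 2 ⇒ (c0=-768, c1=2)
macro 9: S0 reads c0=-768 → after 2×micro: -1536; S1 reads c0=-768 → after 1×micro: 2 ⇒ (c0=-1536, c1=2)

c1 at macro-step 1 = 2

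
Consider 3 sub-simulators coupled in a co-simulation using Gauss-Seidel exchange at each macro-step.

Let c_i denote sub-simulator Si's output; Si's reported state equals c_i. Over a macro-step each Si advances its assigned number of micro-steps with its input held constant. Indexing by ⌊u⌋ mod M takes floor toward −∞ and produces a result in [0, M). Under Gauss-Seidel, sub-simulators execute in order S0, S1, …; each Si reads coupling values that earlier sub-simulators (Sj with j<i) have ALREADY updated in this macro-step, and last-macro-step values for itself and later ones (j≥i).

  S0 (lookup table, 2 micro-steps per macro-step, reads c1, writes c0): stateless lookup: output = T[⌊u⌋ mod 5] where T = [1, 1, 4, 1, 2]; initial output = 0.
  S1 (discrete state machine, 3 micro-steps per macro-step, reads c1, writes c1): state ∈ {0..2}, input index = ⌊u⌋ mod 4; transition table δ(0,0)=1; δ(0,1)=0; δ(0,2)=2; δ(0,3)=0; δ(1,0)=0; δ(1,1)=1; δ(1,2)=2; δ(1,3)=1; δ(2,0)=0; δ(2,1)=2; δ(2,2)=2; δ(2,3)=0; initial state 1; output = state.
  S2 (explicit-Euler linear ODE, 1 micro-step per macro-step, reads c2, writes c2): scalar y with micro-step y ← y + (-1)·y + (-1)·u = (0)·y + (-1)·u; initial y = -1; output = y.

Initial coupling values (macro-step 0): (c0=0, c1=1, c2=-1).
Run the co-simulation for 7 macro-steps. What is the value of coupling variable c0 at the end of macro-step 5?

c0 at macro-step 5 = 1

macro 1: S0 reads c1=1 → after 2×micro: 1; S1 reads c1=1 → after 3×micro: 1; S2 reads c2=-1 → after 1×micro: 1 ⇒ (c0=1, c1=1, c2=1)
macro 2: S0 reads c1=1 → after 2×micro: 1; S1 reads c1=1 → after 3×micro: 1; S2 reads c2=1 → after 1×micro: -1 ⇒ (c0=1, c1=1, c2=-1)
macro 3: S0 reads c1=1 → after 2×micro: 1; S1 reads c1=1 → after 3×micro: 1; S2 reads c2=-1 → after 1×micro: 1 ⇒ (c0=1, c1=1, c2=1)
macro 4: S0 reads c1=1 → after 2×micro: 1; S1 reads c1=1 → after 3×micro: 1; S2 reads c2=1 → after 1×micro: -1 ⇒ (c0=1, c1=1, c2=-1)
macro 5: S0 reads c1=1 → after 2×micro: 1; S1 reads c1=1 → after 3×micro: 1; S2 reads c2=-1 → after 1×micro: 1 ⇒ (c0=1, c1=1, c2=1)
macro 6: S0 reads c1=1 → after 2×micro: 1; S1 reads c1=1 → after 3×micro: 1; S2 reads c2=1 → after 1×micro: -1 ⇒ (c0=1, c1=1, c2=-1)
macro 7: S0 reads c1=1 → after 2×micro: 1; S1 reads c1=1 → after 3×micro: 1; S2 reads c2=-1 → after 1×micro: 1 ⇒ (c0=1, c1=1, c2=1)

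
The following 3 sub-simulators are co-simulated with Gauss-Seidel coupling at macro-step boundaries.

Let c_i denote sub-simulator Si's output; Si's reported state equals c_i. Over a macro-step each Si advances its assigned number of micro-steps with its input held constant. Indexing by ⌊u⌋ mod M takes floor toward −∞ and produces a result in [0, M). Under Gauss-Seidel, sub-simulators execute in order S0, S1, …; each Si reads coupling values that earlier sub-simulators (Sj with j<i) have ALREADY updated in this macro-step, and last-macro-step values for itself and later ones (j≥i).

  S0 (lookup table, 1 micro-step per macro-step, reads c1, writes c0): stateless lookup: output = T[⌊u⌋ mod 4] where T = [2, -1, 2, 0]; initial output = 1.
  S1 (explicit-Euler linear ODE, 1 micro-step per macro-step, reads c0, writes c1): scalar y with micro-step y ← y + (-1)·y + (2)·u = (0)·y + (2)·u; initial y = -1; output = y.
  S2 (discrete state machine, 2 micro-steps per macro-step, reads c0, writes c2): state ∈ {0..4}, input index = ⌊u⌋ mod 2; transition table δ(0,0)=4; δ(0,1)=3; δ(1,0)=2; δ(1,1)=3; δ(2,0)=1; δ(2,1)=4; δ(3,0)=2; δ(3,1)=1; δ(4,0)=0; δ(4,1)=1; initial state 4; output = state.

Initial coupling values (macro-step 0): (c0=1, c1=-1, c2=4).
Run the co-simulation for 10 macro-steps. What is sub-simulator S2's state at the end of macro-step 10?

S2 state at macro-step 10 = 4

macro 1: S0 reads c1=-1 → after 1×micro: 0; S1 reads c0=0 → after 1×micro: 0; S2 reads c0=0 → after 2×micro: 4 ⇒ (c0=0, c1=0, c2=4)
macro 2: S0 reads c1=0 → after 1×micro: 2; S1 reads c0=2 → after 1×micro: 4; S2 reads c0=2 → after 2×micro: 4 ⇒ (c0=2, c1=4, c2=4)
macro 3: S0 reads c1=4 → after 1×micro: 2; S1 reads c0=2 → after 1×micro: 4; S2 reads c0=2 → after 2×micro: 4 ⇒ (c0=2, c1=4, c2=4)
macro 4: S0 reads c1=4 → after 1×micro: 2; S1 reads c0=2 → after 1×micro: 4; S2 reads c0=2 → after 2×micro: 4 ⇒ (c0=2, c1=4, c2=4)
macro 5: S0 reads c1=4 → after 1×micro: 2; S1 reads c0=2 → after 1×micro: 4; S2 reads c0=2 → after 2×micro: 4 ⇒ (c0=2, c1=4, c2=4)
macro 6: S0 reads c1=4 → after 1×micro: 2; S1 reads c0=2 → after 1×micro: 4; S2 reads c0=2 → after 2×micro: 4 ⇒ (c0=2, c1=4, c2=4)
macro 7: S0 reads c1=4 → after 1×micro: 2; S1 reads c0=2 → after 1×micro: 4; S2 reads c0=2 → after 2×micro: 4 ⇒ (c0=2, c1=4, c2=4)
macro 8: S0 reads c1=4 → after 1×micro: 2; S1 reads c0=2 → after 1×micro: 4; S2 reads c0=2 → after 2×micro: 4 ⇒ (c0=2, c1=4, c2=4)
macro 9: S0 reads c1=4 → after 1×micro: 2; S1 reads c0=2 → after 1×micro: 4; S2 reads c0=2 → after 2×micro: 4 ⇒ (c0=2, c1=4, c2=4)
macro 10: S0 reads c1=4 → after 1×micro: 2; S1 reads c0=2 → after 1×micro: 4; S2 reads c0=2 → after 2×micro: 4 ⇒ (c0=2, c1=4, c2=4)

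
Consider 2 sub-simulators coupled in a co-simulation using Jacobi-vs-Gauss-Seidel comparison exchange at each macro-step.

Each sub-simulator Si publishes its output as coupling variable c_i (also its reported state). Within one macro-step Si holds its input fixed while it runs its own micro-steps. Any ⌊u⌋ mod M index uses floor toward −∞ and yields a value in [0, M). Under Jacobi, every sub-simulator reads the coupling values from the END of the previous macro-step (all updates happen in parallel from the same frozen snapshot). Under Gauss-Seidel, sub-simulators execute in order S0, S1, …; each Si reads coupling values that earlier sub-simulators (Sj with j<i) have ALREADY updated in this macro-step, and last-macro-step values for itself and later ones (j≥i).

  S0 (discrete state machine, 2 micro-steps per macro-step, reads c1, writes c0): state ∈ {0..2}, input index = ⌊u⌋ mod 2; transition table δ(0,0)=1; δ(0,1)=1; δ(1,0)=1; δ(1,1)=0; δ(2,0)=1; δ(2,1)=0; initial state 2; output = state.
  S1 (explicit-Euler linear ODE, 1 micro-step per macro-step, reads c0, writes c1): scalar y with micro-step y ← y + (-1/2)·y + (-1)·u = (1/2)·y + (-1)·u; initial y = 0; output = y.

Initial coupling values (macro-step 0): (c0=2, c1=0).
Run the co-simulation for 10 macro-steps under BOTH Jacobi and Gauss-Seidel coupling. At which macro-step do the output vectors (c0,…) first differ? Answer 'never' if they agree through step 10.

first divergence at macro-step: 1

[Jacobi] macro 1: S0 reads c1=0 → after 2×micro: 1; S1 reads c0=2 → after 1×micro: -2 ⇒ (c0=1, c1=-2)
[Jacobi] macro 2: S0 reads c1=-2 → after 2×micro: 1; S1 reads c0=1 → after 1×micro: -2 ⇒ (c0=1, c1=-2)
[Jacobi] macro 3: S0 reads c1=-2 → after 2×micro: 1; S1 reads c0=1 → after 1×micro: -2 ⇒ (c0=1, c1=-2)
[Jacobi] macro 4: S0 reads c1=-2 → after 2×micro: 1; S1 reads c0=1 → after 1×micro: -2 ⇒ (c0=1, c1=-2)
[Jacobi] macro 5: S0 reads c1=-2 → after 2×micro: 1; S1 reads c0=1 → after 1×micro: -2 ⇒ (c0=1, c1=-2)
[Jacobi] macro 6: S0 reads c1=-2 → after 2×micro: 1; S1 reads c0=1 → after 1×micro: -2 ⇒ (c0=1, c1=-2)
[Jacobi] macro 7: S0 reads c1=-2 → after 2×micro: 1; S1 reads c0=1 → after 1×micro: -2 ⇒ (c0=1, c1=-2)
[Jacobi] macro 8: S0 reads c1=-2 → after 2×micro: 1; S1 reads c0=1 → after 1×micro: -2 ⇒ (c0=1, c1=-2)
[Jacobi] macro 9: S0 reads c1=-2 → after 2×micro: 1; S1 reads c0=1 → after 1×micro: -2 ⇒ (c0=1, c1=-2)
[Jacobi] macro 10: S0 reads c1=-2 → after 2×micro: 1; S1 reads c0=1 → after 1×micro: -2 ⇒ (c0=1, c1=-2)
[Gauss-Seidel] macro 1: S0 reads c1=0 → after 2×micro: 1; S1 reads c0=1 → after 1×micro: -1 ⇒ (c0=1, c1=-1)
[Gauss-Seidel] macro 2: S0 reads c1=-1 → after 2×micro: 1; S1 reads c0=1 → after 1×micro: -3/2 ⇒ (c0=1, c1=-3/2)
[Gauss-Seidel] macro 3: S0 reads c1=-3/2 → after 2×micro: 1; S1 reads c0=1 → after 1×micro: -7/4 ⇒ (c0=1, c1=-7/4)
[Gauss-Seidel] macro 4: S0 reads c1=-7/4 → after 2×micro: 1; S1 reads c0=1 → after 1×micro: -15/8 ⇒ (c0=1, c1=-15/8)
[Gauss-Seidel] macro 5: S0 reads c1=-15/8 → after 2×micro: 1; S1 reads c0=1 → after 1×micro: -31/16 ⇒ (c0=1, c1=-31/16)
[Gauss-Seidel] macro 6: S0 reads c1=-31/16 → after 2×micro: 1; S1 reads c0=1 → after 1×micro: -63/32 ⇒ (c0=1, c1=-63/32)
[Gauss-Seidel] macro 7: S0 reads c1=-63/32 → after 2×micro: 1; S1 reads c0=1 → after 1×micro: -127/64 ⇒ (c0=1, c1=-127/64)
[Gauss-Seidel] macro 8: S0 reads c1=-127/64 → after 2×micro: 1; S1 reads c0=1 → after 1×micro: -255/128 ⇒ (c0=1, c1=-255/128)
[Gauss-Seidel] macro 9: S0 reads c1=-255/128 → after 2×micro: 1; S1 reads c0=1 → after 1×micro: -511/256 ⇒ (c0=1, c1=-511/256)
[Gauss-Seidel] macro 10: S0 reads c1=-511/256 → after 2×micro: 1; S1 reads c0=1 → after 1×micro: -1023/512 ⇒ (c0=1, c1=-1023/512)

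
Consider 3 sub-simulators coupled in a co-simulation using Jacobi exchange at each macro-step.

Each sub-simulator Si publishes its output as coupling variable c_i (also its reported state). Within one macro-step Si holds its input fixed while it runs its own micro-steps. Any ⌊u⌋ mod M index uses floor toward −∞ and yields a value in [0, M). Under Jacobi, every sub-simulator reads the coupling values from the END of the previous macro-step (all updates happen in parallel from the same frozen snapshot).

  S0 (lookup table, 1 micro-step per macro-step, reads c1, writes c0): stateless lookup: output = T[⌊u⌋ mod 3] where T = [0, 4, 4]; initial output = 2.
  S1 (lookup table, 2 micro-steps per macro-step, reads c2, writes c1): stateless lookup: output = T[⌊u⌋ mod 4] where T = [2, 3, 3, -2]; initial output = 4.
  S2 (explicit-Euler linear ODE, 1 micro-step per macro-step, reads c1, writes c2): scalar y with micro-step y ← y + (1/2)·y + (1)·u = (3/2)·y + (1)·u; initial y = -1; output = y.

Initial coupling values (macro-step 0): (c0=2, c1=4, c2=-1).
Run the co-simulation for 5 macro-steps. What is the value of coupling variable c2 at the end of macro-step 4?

c2 at macro-step 4 = 183/16

macro 1: S0 reads c1=4 → after 1×micro: 4; S1 reads c2=-1 → after 2×micro: -2; S2 reads c1=4 → after 1×micro: 5/2 ⇒ (c0=4, c1=-2, c2=5/2)
macro 2: S0 reads c1=-2 → after 1×micro: 4; S1 reads c2=5/2 → after 2×micro: 3; S2 reads c1=-2 → after 1×micro: 7/4 ⇒ (c0=4, c1=3, c2=7/4)
macro 3: S0 reads c1=3 → after 1×micro: 0; S1 reads c2=7/4 → after 2×micro: 3; S2 reads c1=3 → after 1×micro: 45/8 ⇒ (c0=0, c1=3, c2=45/8)
macro 4: S0 reads c1=3 → after 1×micro: 0; S1 reads c2=45/8 → after 2×micro: 3; S2 reads c1=3 → after 1×micro: 183/16 ⇒ (c0=0, c1=3, c2=183/16)
macro 5: S0 reads c1=3 → after 1×micro: 0; S1 reads c2=183/16 → after 2×micro: -2; S2 reads c1=3 → after 1×micro: 645/32 ⇒ (c0=0, c1=-2, c2=645/32)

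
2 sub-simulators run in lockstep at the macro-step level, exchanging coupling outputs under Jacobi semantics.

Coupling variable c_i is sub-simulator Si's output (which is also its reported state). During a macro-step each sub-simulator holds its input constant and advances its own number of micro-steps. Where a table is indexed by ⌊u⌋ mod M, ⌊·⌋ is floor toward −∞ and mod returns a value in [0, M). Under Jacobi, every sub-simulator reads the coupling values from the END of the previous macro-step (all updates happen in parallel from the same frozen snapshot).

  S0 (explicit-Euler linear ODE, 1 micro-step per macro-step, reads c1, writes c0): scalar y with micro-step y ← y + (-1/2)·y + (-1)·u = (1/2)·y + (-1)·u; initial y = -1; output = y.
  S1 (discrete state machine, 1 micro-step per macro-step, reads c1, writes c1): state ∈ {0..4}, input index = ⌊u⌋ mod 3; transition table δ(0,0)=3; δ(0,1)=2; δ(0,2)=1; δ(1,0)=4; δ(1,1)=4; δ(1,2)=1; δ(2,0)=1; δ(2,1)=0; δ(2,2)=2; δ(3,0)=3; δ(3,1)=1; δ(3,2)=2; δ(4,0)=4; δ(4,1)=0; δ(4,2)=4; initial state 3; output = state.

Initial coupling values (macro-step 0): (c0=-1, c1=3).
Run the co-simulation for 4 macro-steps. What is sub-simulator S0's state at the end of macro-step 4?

S0 state at macro-step 4 = -91/16

macro 1: S0 reads c1=3 → after 1×micro: -7/2; S1 reads c1=3 → after 1×micro: 3 ⇒ (c0=-7/2, c1=3)
macro 2: S0 reads c1=3 → after 1×micro: -19/4; S1 reads c1=3 → after 1×micro: 3 ⇒ (c0=-19/4, c1=3)
macro 3: S0 reads c1=3 → after 1×micro: -43/8; S1 reads c1=3 → after 1×micro: 3 ⇒ (c0=-43/8, c1=3)
macro 4: S0 reads c1=3 → after 1×micro: -91/16; S1 reads c1=3 → after 1×micro: 3 ⇒ (c0=-91/16, c1=3)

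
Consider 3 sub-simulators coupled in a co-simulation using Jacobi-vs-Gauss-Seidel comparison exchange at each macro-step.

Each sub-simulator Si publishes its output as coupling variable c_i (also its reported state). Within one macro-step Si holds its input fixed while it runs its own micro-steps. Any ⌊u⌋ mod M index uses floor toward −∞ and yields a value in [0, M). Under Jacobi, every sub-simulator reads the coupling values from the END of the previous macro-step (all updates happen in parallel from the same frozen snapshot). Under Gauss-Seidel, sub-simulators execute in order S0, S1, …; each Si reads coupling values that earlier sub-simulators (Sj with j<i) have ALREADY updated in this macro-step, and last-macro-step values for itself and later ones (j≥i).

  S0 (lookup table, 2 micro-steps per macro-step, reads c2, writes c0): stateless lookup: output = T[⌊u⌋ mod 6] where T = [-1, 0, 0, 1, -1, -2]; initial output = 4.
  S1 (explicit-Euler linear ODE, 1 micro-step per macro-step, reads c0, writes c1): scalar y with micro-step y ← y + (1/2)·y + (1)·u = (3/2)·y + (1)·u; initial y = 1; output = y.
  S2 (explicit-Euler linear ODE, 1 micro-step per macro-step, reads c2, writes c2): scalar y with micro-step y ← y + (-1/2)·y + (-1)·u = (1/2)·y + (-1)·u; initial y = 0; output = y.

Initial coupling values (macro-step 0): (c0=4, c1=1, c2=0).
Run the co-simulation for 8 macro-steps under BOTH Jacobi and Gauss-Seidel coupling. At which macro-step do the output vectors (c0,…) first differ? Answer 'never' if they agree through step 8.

first divergence at macro-step: 1

[Jacobi] macro 1: S0 reads c2=0 → after 2×micro: -1; S1 reads c0=4 → after 1×micro: 11/2; S2 reads c2=0 → after 1×micro: 0 ⇒ (c0=-1, c1=11/2, c2=0)
[Jacobi] macro 2: S0 reads c2=0 → after 2×micro: -1; S1 reads c0=-1 → after 1×micro: 29/4; S2 reads c2=0 → after 1×micro: 0 ⇒ (c0=-1, c1=29/4, c2=0)
[Jacobi] macro 3: S0 reads c2=0 → after 2×micro: -1; S1 reads c0=-1 → after 1×micro: 79/8; S2 reads c2=0 → after 1×micro: 0 ⇒ (c0=-1, c1=79/8, c2=0)
[Jacobi] macro 4: S0 reads c2=0 → after 2×micro: -1; S1 reads c0=-1 → after 1×micro: 221/16; S2 reads c2=0 → after 1×micro: 0 ⇒ (c0=-1, c1=221/16, c2=0)
[Jacobi] macro 5: S0 reads c2=0 → after 2×micro: -1; S1 reads c0=-1 → after 1×micro: 631/32; S2 reads c2=0 → after 1×micro: 0 ⇒ (c0=-1, c1=631/32, c2=0)
[Jacobi] macro 6: S0 reads c2=0 → after 2×micro: -1; S1 reads c0=-1 → after 1×micro: 1829/64; S2 reads c2=0 → after 1×micro: 0 ⇒ (c0=-1, c1=1829/64, c2=0)
[Jacobi] macro 7: S0 reads c2=0 → after 2×micro: -1; S1 reads c0=-1 → after 1×micro: 5359/128; S2 reads c2=0 → after 1×micro: 0 ⇒ (c0=-1, c1=5359/128, c2=0)
[Jacobi] macro 8: S0 reads c2=0 → after 2×micro: -1; S1 reads c0=-1 → after 1×micro: 15821/256; S2 reads c2=0 → after 1×micro: 0 ⇒ (c0=-1, c1=15821/256, c2=0)
[Gauss-Seidel] macro 1: S0 reads c2=0 → after 2×micro: -1; S1 reads c0=-1 → after 1×micro: 1/2; S2 reads c2=0 → after 1×micro: 0 ⇒ (c0=-1, c1=1/2, c2=0)
[Gauss-Seidel] macro 2: S0 reads c2=0 → after 2×micro: -1; S1 reads c0=-1 → after 1×micro: -1/4; S2 reads c2=0 → after 1×micro: 0 ⇒ (c0=-1, c1=-1/4, c2=0)
[Gauss-Seidel] macro 3: S0 reads c2=0 → after 2×micro: -1; S1 reads c0=-1 → after 1×micro: -11/8; S2 reads c2=0 → after 1×micro: 0 ⇒ (c0=-1, c1=-11/8, c2=0)
[Gauss-Seidel] macro 4: S0 reads c2=0 → after 2×micro: -1; S1 reads c0=-1 → after 1×micro: -49/16; S2 reads c2=0 → after 1×micro: 0 ⇒ (c0=-1, c1=-49/16, c2=0)
[Gauss-Seidel] macro 5: S0 reads c2=0 → after 2×micro: -1; S1 reads c0=-1 → after 1×micro: -179/32; S2 reads c2=0 → after 1×micro: 0 ⇒ (c0=-1, c1=-179/32, c2=0)
[Gauss-Seidel] macro 6: S0 reads c2=0 → after 2×micro: -1; S1 reads c0=-1 → after 1×micro: -601/64; S2 reads c2=0 → after 1×micro: 0 ⇒ (c0=-1, c1=-601/64, c2=0)
[Gauss-Seidel] macro 7: S0 reads c2=0 → after 2×micro: -1; S1 reads c0=-1 → after 1×micro: -1931/128; S2 reads c2=0 → after 1×micro: 0 ⇒ (c0=-1, c1=-1931/128, c2=0)
[Gauss-Seidel] macro 8: S0 reads c2=0 → after 2×micro: -1; S1 reads c0=-1 → after 1×micro: -6049/256; S2 reads c2=0 → after 1×micro: 0 ⇒ (c0=-1, c1=-6049/256, c2=0)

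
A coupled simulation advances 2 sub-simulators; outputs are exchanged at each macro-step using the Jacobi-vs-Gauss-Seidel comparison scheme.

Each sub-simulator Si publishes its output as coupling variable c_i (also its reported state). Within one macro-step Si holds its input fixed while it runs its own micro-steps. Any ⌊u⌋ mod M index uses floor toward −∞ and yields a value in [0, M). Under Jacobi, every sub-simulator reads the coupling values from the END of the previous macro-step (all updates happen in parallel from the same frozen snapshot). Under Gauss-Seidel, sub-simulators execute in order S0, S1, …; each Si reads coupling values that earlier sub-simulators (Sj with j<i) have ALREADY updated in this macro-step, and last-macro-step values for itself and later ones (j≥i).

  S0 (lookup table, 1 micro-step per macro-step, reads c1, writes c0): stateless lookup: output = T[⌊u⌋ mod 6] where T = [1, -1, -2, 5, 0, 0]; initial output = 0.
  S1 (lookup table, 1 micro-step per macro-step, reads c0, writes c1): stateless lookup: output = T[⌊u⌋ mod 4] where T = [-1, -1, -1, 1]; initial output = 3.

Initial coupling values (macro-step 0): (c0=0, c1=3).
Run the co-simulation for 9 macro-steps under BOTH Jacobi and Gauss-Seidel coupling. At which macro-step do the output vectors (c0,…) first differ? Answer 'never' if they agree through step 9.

[Jacobi] macro 1: S0 reads c1=3 → after 1×micro: 5; S1 reads c0=0 → after 1×micro: -1 ⇒ (c0=5, c1=-1)
[Jacobi] macro 2: S0 reads c1=-1 → after 1×micro: 0; S1 reads c0=5 → after 1×micro: -1 ⇒ (c0=0, c1=-1)
[Jacobi] macro 3: S0 reads c1=-1 → after 1×micro: 0; S1 reads c0=0 → after 1×micro: -1 ⇒ (c0=0, c1=-1)
[Jacobi] macro 4: S0 reads c1=-1 → after 1×micro: 0; S1 reads c0=0 → after 1×micro: -1 ⇒ (c0=0, c1=-1)
[Jacobi] macro 5: S0 reads c1=-1 → after 1×micro: 0; S1 reads c0=0 → after 1×micro: -1 ⇒ (c0=0, c1=-1)
[Jacobi] macro 6: S0 reads c1=-1 → after 1×micro: 0; S1 reads c0=0 → after 1×micro: -1 ⇒ (c0=0, c1=-1)
[Jacobi] macro 7: S0 reads c1=-1 → after 1×micro: 0; S1 reads c0=0 → after 1×micro: -1 ⇒ (c0=0, c1=-1)
[Jacobi] macro 8: S0 reads c1=-1 → after 1×micro: 0; S1 reads c0=0 → after 1×micro: -1 ⇒ (c0=0, c1=-1)
[Jacobi] macro 9: S0 reads c1=-1 → after 1×micro: 0; S1 reads c0=0 → after 1×micro: -1 ⇒ (c0=0, c1=-1)
[Gauss-Seidel] macro 1: S0 reads c1=3 → after 1×micro: 5; S1 reads c0=5 → after 1×micro: -1 ⇒ (c0=5, c1=-1)
[Gauss-Seidel] macro 2: S0 reads c1=-1 → after 1×micro: 0; S1 reads c0=0 → after 1×micro: -1 ⇒ (c0=0, c1=-1)
[Gauss-Seidel] macro 3: S0 reads c1=-1 → after 1×micro: 0; S1 reads c0=0 → after 1×micro: -1 ⇒ (c0=0, c1=-1)
[Gauss-Seidel] macro 4: S0 reads c1=-1 → after 1×micro: 0; S1 reads c0=0 → after 1×micro: -1 ⇒ (c0=0, c1=-1)
[Gauss-Seidel] macro 5: S0 reads c1=-1 → after 1×micro: 0; S1 reads c0=0 → after 1×micro: -1 ⇒ (c0=0, c1=-1)
[Gauss-Seidel] macro 6: S0 reads c1=-1 → after 1×micro: 0; S1 reads c0=0 → after 1×micro: -1 ⇒ (c0=0, c1=-1)
[Gauss-Seidel] macro 7: S0 reads c1=-1 → after 1×micro: 0; S1 reads c0=0 → after 1×micro: -1 ⇒ (c0=0, c1=-1)
[Gauss-Seidel] macro 8: S0 reads c1=-1 → after 1×micro: 0; S1 reads c0=0 → after 1×micro: -1 ⇒ (c0=0, c1=-1)
[Gauss-Seidel] macro 9: S0 reads c1=-1 → after 1×micro: 0; S1 reads c0=0 → after 1×micro: -1 ⇒ (c0=0, c1=-1)

first divergence at macro-step: never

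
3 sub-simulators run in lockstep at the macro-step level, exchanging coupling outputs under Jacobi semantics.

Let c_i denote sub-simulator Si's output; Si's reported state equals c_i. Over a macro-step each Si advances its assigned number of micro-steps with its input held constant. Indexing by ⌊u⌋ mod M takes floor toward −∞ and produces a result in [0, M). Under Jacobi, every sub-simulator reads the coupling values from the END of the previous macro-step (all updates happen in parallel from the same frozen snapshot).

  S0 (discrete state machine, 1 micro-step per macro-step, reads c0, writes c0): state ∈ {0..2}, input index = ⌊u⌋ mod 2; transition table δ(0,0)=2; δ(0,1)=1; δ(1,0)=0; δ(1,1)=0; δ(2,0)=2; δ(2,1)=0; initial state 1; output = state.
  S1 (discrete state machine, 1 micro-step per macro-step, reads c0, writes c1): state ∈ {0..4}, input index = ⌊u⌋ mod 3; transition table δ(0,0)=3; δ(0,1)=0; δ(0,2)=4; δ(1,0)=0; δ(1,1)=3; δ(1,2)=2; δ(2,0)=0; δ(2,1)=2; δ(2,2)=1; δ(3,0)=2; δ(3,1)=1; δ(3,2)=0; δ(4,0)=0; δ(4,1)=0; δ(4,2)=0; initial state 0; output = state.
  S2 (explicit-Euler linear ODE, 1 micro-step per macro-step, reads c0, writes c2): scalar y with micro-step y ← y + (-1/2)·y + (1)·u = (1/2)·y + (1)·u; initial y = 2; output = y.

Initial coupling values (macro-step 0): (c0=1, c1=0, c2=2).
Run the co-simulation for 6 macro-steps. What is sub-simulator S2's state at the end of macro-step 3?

macro 1: S0 reads c0=1 → after 1×micro: 0; S1 reads c0=1 → after 1×micro: 0; S2 reads c0=1 → after 1×micro: 2 ⇒ (c0=0, c1=0, c2=2)
macro 2: S0 reads c0=0 → after 1×micro: 2; S1 reads c0=0 → after 1×micro: 3; S2 reads c0=0 → after 1×micro: 1 ⇒ (c0=2, c1=3, c2=1)
macro 3: S0 reads c0=2 → after 1×micro: 2; S1 reads c0=2 → after 1×micro: 0; S2 reads c0=2 → after 1×micro: 5/2 ⇒ (c0=2, c1=0, c2=5/2)
macro 4: S0 reads c0=2 → after 1×micro: 2; S1 reads c0=2 → after 1×micro: 4; S2 reads c0=2 → after 1×micro: 13/4 ⇒ (c0=2, c1=4, c2=13/4)
macro 5: S0 reads c0=2 → after 1×micro: 2; S1 reads c0=2 → after 1×micro: 0; S2 reads c0=2 → after 1×micro: 29/8 ⇒ (c0=2, c1=0, c2=29/8)
macro 6: S0 reads c0=2 → after 1×micro: 2; S1 reads c0=2 → after 1×micro: 4; S2 reads c0=2 → after 1×micro: 61/16 ⇒ (c0=2, c1=4, c2=61/16)

S2 state at macro-step 3 = 5/2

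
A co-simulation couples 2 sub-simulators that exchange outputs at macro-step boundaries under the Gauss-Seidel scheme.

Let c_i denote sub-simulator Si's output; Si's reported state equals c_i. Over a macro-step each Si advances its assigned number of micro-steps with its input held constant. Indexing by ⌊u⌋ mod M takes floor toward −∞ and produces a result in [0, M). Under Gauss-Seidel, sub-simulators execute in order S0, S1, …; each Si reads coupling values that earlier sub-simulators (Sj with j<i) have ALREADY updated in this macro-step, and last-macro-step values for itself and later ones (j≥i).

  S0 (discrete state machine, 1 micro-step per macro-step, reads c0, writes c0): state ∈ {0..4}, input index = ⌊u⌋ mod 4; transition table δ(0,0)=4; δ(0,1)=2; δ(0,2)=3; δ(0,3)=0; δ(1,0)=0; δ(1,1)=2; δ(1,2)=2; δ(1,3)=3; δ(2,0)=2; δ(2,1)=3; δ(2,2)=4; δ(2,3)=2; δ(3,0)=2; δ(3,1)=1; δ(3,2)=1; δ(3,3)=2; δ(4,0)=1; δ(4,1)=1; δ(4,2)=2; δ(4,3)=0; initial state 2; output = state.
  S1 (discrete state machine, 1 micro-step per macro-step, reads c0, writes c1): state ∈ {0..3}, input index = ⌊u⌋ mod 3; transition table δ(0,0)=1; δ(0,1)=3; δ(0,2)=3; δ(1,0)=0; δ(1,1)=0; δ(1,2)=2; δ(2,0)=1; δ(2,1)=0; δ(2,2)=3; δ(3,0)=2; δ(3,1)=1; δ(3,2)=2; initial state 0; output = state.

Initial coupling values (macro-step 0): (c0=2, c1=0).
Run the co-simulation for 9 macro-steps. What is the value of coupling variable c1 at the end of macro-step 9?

c1 at macro-step 9 = 2

macro 1: S0 reads c0=2 → after 1×micro: 4; S1 reads c0=4 → after 1×micro: 3 ⇒ (c0=4, c1=3)
macro 2: S0 reads c0=4 → after 1×micro: 1; S1 reads c0=1 → after 1×micro: 1 ⇒ (c0=1, c1=1)
macro 3: S0 reads c0=1 → after 1×micro: 2; S1 reads c0=2 → after 1×micro: 2 ⇒ (c0=2, c1=2)
macro 4: S0 reads c0=2 → after 1×micro: 4; S1 reads c0=4 → after 1×micro: 0 ⇒ (c0=4, c1=0)
macro 5: S0 reads c0=4 → after 1×micro: 1; S1 reads c0=1 → after 1×micro: 3 ⇒ (c0=1, c1=3)
macro 6: S0 reads c0=1 → after 1×micro: 2; S1 reads c0=2 → after 1×micro: 2 ⇒ (c0=2, c1=2)
macro 7: S0 reads c0=2 → after 1×micro: 4; S1 reads c0=4 → after 1×micro: 0 ⇒ (c0=4, c1=0)
macro 8: S0 reads c0=4 → after 1×micro: 1; S1 reads c0=1 → after 1×micro: 3 ⇒ (c0=1, c1=3)
macro 9: S0 reads c0=1 → after 1×micro: 2; S1 reads c0=2 → after 1×micro: 2 ⇒ (c0=2, c1=2)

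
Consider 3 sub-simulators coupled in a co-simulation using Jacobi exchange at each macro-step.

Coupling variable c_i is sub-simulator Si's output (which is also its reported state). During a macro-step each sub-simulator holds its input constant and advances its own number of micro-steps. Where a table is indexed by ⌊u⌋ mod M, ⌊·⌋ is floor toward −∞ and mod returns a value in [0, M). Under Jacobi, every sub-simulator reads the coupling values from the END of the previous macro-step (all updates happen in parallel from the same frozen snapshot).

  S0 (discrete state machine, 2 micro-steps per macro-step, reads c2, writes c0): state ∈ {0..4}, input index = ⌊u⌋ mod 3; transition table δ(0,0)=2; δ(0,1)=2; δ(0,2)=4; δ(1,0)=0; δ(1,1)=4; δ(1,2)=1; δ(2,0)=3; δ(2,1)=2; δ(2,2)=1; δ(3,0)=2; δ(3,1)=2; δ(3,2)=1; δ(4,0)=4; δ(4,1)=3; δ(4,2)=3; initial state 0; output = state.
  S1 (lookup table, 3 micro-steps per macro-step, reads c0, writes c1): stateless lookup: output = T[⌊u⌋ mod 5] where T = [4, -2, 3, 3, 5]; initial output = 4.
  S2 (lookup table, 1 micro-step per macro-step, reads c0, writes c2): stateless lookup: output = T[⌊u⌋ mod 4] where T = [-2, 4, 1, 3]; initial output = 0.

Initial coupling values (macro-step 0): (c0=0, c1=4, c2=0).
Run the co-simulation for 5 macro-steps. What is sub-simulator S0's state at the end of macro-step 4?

S0 state at macro-step 4 = 2

macro 1: S0 reads c2=0 → after 2×micro: 3; S1 reads c0=0 → after 3×micro: 4; S2 reads c0=0 → after 1×micro: -2 ⇒ (c0=3, c1=4, c2=-2)
macro 2: S0 reads c2=-2 → after 2×micro: 2; S1 reads c0=3 → after 3×micro: 3; S2 reads c0=3 → after 1×micro: 3 ⇒ (c0=2, c1=3, c2=3)
macro 3: S0 reads c2=3 → after 2×micro: 2; S1 reads c0=2 → after 3×micro: 3; S2 reads c0=2 → after 1×micro: 1 ⇒ (c0=2, c1=3, c2=1)
macro 4: S0 reads c2=1 → after 2×micro: 2; S1 reads c0=2 → after 3×micro: 3; S2 reads c0=2 → after 1×micro: 1 ⇒ (c0=2, c1=3, c2=1)
macro 5: S0 reads c2=1 → after 2×micro: 2; S1 reads c0=2 → after 3×micro: 3; S2 reads c0=2 → after 1×micro: 1 ⇒ (c0=2, c1=3, c2=1)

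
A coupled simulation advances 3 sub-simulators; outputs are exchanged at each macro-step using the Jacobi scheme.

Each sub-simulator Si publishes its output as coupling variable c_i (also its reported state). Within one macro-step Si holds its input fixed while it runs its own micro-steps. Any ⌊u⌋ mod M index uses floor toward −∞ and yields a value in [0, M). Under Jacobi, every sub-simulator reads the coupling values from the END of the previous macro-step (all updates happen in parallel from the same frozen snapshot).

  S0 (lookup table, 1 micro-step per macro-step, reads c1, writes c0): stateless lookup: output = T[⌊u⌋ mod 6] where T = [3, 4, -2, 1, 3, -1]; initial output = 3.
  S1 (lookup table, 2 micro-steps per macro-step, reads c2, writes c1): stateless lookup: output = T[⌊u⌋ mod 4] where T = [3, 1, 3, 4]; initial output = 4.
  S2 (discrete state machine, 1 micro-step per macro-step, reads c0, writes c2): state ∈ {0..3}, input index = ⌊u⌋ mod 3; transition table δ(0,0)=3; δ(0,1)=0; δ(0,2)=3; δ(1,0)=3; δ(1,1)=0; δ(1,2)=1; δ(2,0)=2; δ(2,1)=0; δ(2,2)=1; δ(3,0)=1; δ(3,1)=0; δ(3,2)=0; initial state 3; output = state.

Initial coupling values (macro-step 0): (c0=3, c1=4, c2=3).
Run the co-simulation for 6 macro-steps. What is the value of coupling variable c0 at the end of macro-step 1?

c0 at macro-step 1 = 3

macro 1: S0 reads c1=4 → after 1×micro: 3; S1 reads c2=3 → after 2×micro: 4; S2 reads c0=3 → after 1×micro: 1 ⇒ (c0=3, c1=4, c2=1)
macro 2: S0 reads c1=4 → after 1×micro: 3; S1 reads c2=1 → after 2×micro: 1; S2 reads c0=3 → after 1×micro: 3 ⇒ (c0=3, c1=1, c2=3)
macro 3: S0 reads c1=1 → after 1×micro: 4; S1 reads c2=3 → after 2×micro: 4; S2 reads c0=3 → after 1×micro: 1 ⇒ (c0=4, c1=4, c2=1)
macro 4: S0 reads c1=4 → after 1×micro: 3; S1 reads c2=1 → after 2×micro: 1; S2 reads c0=4 → after 1×micro: 0 ⇒ (c0=3, c1=1, c2=0)
macro 5: S0 reads c1=1 → after 1×micro: 4; S1 reads c2=0 → after 2×micro: 3; S2 reads c0=3 → after 1×micro: 3 ⇒ (c0=4, c1=3, c2=3)
macro 6: S0 reads c1=3 → after 1×micro: 1; S1 reads c2=3 → after 2×micro: 4; S2 reads c0=4 → after 1×micro: 0 ⇒ (c0=1, c1=4, c2=0)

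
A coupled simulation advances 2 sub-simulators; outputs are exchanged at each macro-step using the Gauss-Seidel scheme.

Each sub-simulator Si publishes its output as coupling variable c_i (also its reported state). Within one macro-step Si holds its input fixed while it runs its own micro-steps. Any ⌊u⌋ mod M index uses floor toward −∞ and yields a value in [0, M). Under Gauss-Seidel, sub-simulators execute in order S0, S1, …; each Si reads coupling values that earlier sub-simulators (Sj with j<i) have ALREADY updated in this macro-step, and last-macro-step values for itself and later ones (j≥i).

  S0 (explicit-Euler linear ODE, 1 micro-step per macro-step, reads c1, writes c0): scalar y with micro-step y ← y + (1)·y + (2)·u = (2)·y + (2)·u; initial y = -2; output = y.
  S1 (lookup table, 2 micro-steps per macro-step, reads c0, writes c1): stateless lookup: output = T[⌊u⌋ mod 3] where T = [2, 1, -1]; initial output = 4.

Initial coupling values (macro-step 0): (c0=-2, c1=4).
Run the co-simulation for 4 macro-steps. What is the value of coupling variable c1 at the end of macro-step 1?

c1 at macro-step 1 = 1

macro 1: S0 reads c1=4 → after 1×micro: 4; S1 reads c0=4 → after 2×micro: 1 ⇒ (c0=4, c1=1)
macro 2: S0 reads c1=1 → after 1×micro: 10; S1 reads c0=10 → after 2×micro: 1 ⇒ (c0=10, c1=1)
macro 3: S0 reads c1=1 → after 1×micro: 22; S1 reads c0=22 → after 2×micro: 1 ⇒ (c0=22, c1=1)
macro 4: S0 reads c1=1 → after 1×micro: 46; S1 reads c0=46 → after 2×micro: 1 ⇒ (c0=46, c1=1)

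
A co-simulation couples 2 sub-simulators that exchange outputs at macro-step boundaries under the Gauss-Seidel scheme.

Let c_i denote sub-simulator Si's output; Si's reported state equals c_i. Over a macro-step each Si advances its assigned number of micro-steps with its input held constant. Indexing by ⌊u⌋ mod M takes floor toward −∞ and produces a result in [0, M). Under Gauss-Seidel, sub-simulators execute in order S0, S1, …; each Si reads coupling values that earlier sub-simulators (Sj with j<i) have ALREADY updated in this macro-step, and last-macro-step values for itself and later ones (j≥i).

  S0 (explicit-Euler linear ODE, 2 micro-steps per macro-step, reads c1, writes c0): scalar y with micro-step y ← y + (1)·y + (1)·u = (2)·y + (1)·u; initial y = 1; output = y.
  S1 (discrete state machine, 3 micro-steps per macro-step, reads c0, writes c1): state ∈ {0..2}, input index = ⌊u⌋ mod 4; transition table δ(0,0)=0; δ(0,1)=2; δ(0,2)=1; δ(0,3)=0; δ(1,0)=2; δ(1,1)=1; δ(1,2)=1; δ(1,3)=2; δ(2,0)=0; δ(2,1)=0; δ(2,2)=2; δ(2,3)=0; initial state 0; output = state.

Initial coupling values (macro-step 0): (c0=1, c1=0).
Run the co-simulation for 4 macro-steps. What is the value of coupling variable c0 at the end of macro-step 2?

macro 1: S0 reads c1=0 → after 2×micro: 4; S1 reads c0=4 → after 3×micro: 0 ⇒ (c0=4, c1=0)
macro 2: S0 reads c1=0 → after 2×micro: 16; S1 reads c0=16 → after 3×micro: 0 ⇒ (c0=16, c1=0)
macro 3: S0 reads c1=0 → after 2×micro: 64; S1 reads c0=64 → after 3×micro: 0 ⇒ (c0=64, c1=0)
macro 4: S0 reads c1=0 → after 2×micro: 256; S1 reads c0=256 → after 3×micro: 0 ⇒ (c0=256, c1=0)

c0 at macro-step 2 = 16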